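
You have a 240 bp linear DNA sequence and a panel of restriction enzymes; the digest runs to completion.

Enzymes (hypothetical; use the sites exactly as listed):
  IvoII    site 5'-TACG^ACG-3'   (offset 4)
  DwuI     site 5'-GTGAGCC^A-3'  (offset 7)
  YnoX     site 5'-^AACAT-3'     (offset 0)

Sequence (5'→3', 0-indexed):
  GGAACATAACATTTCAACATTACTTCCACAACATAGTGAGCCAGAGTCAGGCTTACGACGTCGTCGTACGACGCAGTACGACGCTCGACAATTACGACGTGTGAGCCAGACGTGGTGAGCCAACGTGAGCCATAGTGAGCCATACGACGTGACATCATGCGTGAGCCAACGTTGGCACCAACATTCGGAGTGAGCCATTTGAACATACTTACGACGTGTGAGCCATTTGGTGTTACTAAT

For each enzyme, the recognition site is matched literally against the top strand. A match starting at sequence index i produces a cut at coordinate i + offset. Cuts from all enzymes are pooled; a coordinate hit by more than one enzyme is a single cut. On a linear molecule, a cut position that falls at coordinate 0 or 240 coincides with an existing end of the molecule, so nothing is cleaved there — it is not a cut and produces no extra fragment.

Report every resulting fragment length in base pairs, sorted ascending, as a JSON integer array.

[2,5,5,5,8,10,10,10,11,11,12,12,13,13,14,14,15,16,16,17,21]

Per-enzyme occurrences:
  IvoII (TACGACG, off=4): starts [53, 66, 76, 92, 142, 209] → cuts [57, 70, 80, 96, 146, 213]
  DwuI (GTGAGCCA, off=7): starts [35, 100, 114, 124, 134, 160, 189, 217] → cuts [42, 107, 121, 131, 141, 167, 196, 224]
  YnoX (AACAT, off=0): starts [2, 7, 15, 29, 179, 201] → cuts [2, 7, 15, 29, 179, 201]

Pooled cuts: [2, 7, 15, 29, 42, 57, 70, 80, 96, 107, 121, 131, 141, 146, 167, 179, 196, 201, 213, 224]

Fragment lengths:
  [0,2): 2 bp
  [2,7): 5 bp
  [7,15): 8 bp
  [15,29): 14 bp
  [29,42): 13 bp
  [42,57): 15 bp
  [57,70): 13 bp
  [70,80): 10 bp
  [80,96): 16 bp
  [96,107): 11 bp
  [107,121): 14 bp
  [121,131): 10 bp
  [131,141): 10 bp
  [141,146): 5 bp
  [146,167): 21 bp
  [167,179): 12 bp
  [179,196): 17 bp
  [196,201): 5 bp
  [201,213): 12 bp
  [213,224): 11 bp
  [224,240): 16 bp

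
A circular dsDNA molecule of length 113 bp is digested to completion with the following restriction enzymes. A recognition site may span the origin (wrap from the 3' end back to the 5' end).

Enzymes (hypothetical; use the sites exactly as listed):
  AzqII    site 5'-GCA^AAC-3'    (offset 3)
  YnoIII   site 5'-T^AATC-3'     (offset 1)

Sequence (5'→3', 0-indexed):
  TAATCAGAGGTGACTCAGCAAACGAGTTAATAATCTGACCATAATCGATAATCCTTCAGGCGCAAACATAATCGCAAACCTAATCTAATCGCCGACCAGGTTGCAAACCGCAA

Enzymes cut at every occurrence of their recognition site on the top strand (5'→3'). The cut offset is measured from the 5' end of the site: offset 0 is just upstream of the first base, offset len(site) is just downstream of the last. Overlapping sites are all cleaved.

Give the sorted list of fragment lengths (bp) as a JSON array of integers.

Scan for sites:
  AzqII (GCAAAC, off=3): starts [17, 61, 73, 102] → cuts [20, 64, 76, 105]
  YnoIII (TAATC, off=1): starts [0, 30, 41, 48, 68, 80, 85] → cuts [1, 31, 42, 49, 69, 81, 86]

All cut coordinates (distinct, sorted): [1, 20, 31, 42, 49, 64, 69, 76, 81, 86, 105]

Fragment lengths:
  1→20: 19 bp
  20→31: 11 bp
  31→42: 11 bp
  42→49: 7 bp
  49→64: 15 bp
  64→69: 5 bp
  69→76: 7 bp
  76→81: 5 bp
  81→86: 5 bp
  86→105: 19 bp
  105→1 (wrap): 113-105+1 = 9 bp

[5,5,5,7,7,9,11,11,15,19,19]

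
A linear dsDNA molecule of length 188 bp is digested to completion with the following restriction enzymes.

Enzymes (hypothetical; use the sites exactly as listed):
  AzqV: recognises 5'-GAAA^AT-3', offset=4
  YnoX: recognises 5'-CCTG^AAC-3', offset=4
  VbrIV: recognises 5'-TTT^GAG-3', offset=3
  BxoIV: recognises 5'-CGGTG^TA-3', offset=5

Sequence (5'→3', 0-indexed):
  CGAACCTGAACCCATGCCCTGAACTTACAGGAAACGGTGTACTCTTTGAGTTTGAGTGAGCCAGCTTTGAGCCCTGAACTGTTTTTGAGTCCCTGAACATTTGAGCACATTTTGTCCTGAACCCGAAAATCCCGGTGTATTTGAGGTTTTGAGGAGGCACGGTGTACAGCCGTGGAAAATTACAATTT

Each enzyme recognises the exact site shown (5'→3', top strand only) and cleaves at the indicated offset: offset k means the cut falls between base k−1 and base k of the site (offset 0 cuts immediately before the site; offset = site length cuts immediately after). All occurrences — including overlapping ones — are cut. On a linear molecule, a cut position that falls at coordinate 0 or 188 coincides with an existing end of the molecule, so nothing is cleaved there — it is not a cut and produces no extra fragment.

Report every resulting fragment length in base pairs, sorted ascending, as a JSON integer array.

Per-enzyme occurrences:
  AzqV GAAAAT/4: at [124, 174] ⇒ [128, 178]
  YnoX CCTGAAC/4: at [4, 17, 72, 91, 115] ⇒ [8, 21, 76, 95, 119]
  VbrIV TTTGAG/3: at [44, 50, 65, 83, 99, 139, 147] ⇒ [47, 53, 68, 86, 102, 142, 150]
  BxoIV CGGTGTA/5: at [34, 132, 159] ⇒ [39, 137, 164]

Pooled cuts: [8, 21, 39, 47, 53, 68, 76, 86, 95, 102, 119, 128, 137, 142, 150, 164, 178]

Fragment lengths:
  [0,8): 8 bp
  [8,21): 13 bp
  [21,39): 18 bp
  [39,47): 8 bp
  [47,53): 6 bp
  [53,68): 15 bp
  [68,76): 8 bp
  [76,86): 10 bp
  [86,95): 9 bp
  [95,102): 7 bp
  [102,119): 17 bp
  [119,128): 9 bp
  [128,137): 9 bp
  [137,142): 5 bp
  [142,150): 8 bp
  [150,164): 14 bp
  [164,178): 14 bp
  [178,188): 10 bp

[5,6,7,8,8,8,8,9,9,9,10,10,13,14,14,15,17,18]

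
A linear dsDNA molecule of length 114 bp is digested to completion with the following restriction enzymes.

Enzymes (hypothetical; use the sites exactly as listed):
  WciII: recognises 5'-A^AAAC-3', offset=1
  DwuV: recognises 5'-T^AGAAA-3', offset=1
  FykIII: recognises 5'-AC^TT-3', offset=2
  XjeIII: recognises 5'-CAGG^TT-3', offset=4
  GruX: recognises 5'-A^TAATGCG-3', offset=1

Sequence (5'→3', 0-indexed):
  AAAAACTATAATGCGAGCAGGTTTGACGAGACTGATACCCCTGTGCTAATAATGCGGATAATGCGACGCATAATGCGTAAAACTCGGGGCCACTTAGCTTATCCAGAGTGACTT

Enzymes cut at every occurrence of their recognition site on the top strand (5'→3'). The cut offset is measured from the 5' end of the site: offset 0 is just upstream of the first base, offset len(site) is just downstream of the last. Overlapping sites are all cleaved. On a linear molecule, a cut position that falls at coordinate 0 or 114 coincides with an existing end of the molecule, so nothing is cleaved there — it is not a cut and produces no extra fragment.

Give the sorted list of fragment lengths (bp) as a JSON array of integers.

Per-enzyme occurrences:
  WciII AAAAC/1: at [1, 78] ⇒ [2, 79]
  DwuV (TAGAAA, off=1): no sites
  FykIII ACTT/2: at [91, 110] ⇒ [93, 112]
  XjeIII CAGGTT/4: at [17] ⇒ [21]
  GruX ATAATGCG/1: at [7, 48, 57, 69] ⇒ [8, 49, 58, 70]

Pooled cuts: [2, 8, 21, 49, 58, 70, 79, 93, 112]

Fragments:
  [0,2): 2 bp
  [2,8): 6 bp
  [8,21): 13 bp
  [21,49): 28 bp
  [49,58): 9 bp
  [58,70): 12 bp
  [70,79): 9 bp
  [79,93): 14 bp
  [93,112): 19 bp
  [112,114): 2 bp

[2,2,6,9,9,12,13,14,19,28]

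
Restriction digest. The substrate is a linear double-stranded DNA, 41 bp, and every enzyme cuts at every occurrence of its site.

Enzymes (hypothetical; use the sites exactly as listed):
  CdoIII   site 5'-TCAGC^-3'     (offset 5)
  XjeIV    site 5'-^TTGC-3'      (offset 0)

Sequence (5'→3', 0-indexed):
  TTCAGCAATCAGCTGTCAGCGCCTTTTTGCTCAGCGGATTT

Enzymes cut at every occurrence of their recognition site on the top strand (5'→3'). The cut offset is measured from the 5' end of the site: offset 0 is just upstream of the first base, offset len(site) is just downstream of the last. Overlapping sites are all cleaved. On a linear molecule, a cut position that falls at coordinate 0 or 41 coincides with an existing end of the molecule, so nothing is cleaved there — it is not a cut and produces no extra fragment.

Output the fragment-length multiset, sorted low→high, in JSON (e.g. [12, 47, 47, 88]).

[6,6,6,7,7,9]

Site scan:
  CdoIII (TCAGC, off=5): starts [1, 8, 15, 30] → cuts [6, 13, 20, 35]
  XjeIV (TTGC, off=0): starts [26] → cuts [26]

Pooled cuts: [6, 13, 20, 26, 35]

Fragment lengths:
  [0,6): 6 bp
  [6,13): 7 bp
  [13,20): 7 bp
  [20,26): 6 bp
  [26,35): 9 bp
  [35,41): 6 bp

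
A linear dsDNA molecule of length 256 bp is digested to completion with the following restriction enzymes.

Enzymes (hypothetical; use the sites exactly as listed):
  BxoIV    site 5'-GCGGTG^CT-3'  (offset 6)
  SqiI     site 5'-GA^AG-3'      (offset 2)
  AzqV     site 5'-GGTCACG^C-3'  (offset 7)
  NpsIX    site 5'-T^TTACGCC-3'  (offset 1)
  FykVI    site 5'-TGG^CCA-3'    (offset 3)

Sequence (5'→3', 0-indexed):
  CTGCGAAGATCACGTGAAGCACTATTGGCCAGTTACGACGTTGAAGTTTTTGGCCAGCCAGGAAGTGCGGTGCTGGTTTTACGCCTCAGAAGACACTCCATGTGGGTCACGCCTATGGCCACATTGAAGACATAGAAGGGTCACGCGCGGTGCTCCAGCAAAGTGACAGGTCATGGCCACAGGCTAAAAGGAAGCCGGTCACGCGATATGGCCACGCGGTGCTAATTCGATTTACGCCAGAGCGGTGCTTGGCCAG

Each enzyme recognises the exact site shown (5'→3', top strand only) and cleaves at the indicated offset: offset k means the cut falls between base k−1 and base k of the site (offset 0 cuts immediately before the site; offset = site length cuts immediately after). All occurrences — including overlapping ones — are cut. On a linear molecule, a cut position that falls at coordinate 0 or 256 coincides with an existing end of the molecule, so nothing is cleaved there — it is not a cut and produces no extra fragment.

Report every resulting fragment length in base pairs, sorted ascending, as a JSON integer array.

Per-enzyme occurrences:
  BxoIV (GCGGTGCT, off=6): starts [66, 146, 215, 241] → cuts [72, 152, 221, 247]
  SqiI (GAAG, off=2): starts [4, 15, 42, 61, 88, 125, 134, 190] → cuts [6, 17, 44, 63, 90, 127, 136, 192]
  AzqV (GGTCACGC, off=7): starts [104, 138, 196] → cuts [111, 145, 203]
  NpsIX (TTTACGCC, off=1): starts [77, 230] → cuts [78, 231]
  FykVI (TGGCCA, off=3): starts [25, 50, 115, 173, 208, 249] → cuts [28, 53, 118, 176, 211, 252]

Pooled cuts: [6, 17, 28, 44, 53, 63, 72, 78, 90, 111, 118, 127, 136, 145, 152, 176, 192, 203, 211, 221, 231, 247, 252]

Fragments:
  [0,6): 6 bp
  [6,17): 11 bp
  [17,28): 11 bp
  [28,44): 16 bp
  [44,53): 9 bp
  [53,63): 10 bp
  [63,72): 9 bp
  [72,78): 6 bp
  [78,90): 12 bp
  [90,111): 21 bp
  [111,118): 7 bp
  [118,127): 9 bp
  [127,136): 9 bp
  [136,145): 9 bp
  [145,152): 7 bp
  [152,176): 24 bp
  [176,192): 16 bp
  [192,203): 11 bp
  [203,211): 8 bp
  [211,221): 10 bp
  [221,231): 10 bp
  [231,247): 16 bp
  [247,252): 5 bp
  [252,256): 4 bp

[4,5,6,6,7,7,8,9,9,9,9,9,10,10,10,11,11,11,12,16,16,16,21,24]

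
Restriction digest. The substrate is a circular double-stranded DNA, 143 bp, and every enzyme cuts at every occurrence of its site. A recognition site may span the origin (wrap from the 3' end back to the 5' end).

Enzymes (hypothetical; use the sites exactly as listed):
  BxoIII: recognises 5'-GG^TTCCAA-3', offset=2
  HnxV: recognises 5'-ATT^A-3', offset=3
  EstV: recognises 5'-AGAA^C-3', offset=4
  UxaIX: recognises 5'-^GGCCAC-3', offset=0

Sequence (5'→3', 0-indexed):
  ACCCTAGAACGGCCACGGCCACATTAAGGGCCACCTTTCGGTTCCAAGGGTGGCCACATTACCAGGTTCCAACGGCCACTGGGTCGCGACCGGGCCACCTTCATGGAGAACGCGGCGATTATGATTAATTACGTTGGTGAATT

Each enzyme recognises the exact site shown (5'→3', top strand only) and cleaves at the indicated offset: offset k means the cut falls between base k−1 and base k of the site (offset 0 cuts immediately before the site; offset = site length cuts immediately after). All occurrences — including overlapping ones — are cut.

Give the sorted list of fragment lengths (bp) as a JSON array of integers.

[1,3,4,6,6,6,7,9,9,9,10,10,13,13,18,19]

Scan for sites:
  BxoIII GGTTCCAA/2: at [39, 64] ⇒ [41, 66]
  HnxV ATTA/3: at [22, 57, 117, 123, 127, 140] ⇒ [0, 25, 60, 120, 126, 130]
  EstV AGAAC/4: at [5, 106] ⇒ [9, 110]
  UxaIX GGCCAC/0: at [10, 16, 28, 51, 73, 92] ⇒ [10, 16, 28, 51, 73, 92]

Pooled cuts: [0, 9, 10, 16, 25, 28, 41, 51, 60, 66, 73, 92, 110, 120, 126, 130]

Fragments:
  0→9: 9 bp
  9→10: 1 bp
  10→16: 6 bp
  16→25: 9 bp
  25→28: 3 bp
  28→41: 13 bp
  41→51: 10 bp
  51→60: 9 bp
  60→66: 6 bp
  66→73: 7 bp
  73→92: 19 bp
  92→110: 18 bp
  110→120: 10 bp
  120→126: 6 bp
  126→130: 4 bp
  130→0 (wrap): 143-130+0 = 13 bp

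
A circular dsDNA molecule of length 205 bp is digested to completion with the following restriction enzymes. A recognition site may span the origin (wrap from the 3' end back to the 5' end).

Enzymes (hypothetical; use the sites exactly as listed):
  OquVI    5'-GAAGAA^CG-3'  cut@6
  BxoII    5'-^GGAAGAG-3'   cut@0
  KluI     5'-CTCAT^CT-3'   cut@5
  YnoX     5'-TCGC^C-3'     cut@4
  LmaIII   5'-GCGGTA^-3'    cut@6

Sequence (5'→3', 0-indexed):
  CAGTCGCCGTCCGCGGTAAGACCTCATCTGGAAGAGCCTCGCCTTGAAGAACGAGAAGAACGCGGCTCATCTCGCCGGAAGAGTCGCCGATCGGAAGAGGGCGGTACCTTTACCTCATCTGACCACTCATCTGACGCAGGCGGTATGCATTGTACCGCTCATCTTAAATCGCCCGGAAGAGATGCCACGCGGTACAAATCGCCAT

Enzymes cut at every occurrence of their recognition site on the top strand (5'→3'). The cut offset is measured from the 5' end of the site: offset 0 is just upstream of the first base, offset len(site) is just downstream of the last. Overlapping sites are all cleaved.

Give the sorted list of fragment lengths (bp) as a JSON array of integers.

[1,2,2,5,5,8,9,9,9,10,10,10,11,11,12,12,13,14,15,17,20]

Site scan:
  OquVI (GAAGAACG, off=6): starts [45, 54] → cuts [51, 60]
  BxoII (GGAAGAG, off=0): starts [29, 76, 92, 174] → cuts [29, 76, 92, 174]
  KluI (CTCATCT, off=5): starts [22, 65, 113, 125, 157] → cuts [27, 70, 118, 130, 162]
  YnoX (TCGCC, off=4): starts [3, 38, 71, 83, 168, 198] → cuts [7, 42, 75, 87, 172, 202]
  LmaIII (GCGGTA, off=6): starts [12, 100, 139, 188] → cuts [18, 106, 145, 194]

All cut coordinates (distinct, sorted): [7, 18, 27, 29, 42, 51, 60, 70, 75, 76, 87, 92, 106, 118, 130, 145, 162, 172, 174, 194, 202]

Fragment lengths:
  7→18: 11 bp
  18→27: 9 bp
  27→29: 2 bp
  29→42: 13 bp
  42→51: 9 bp
  51→60: 9 bp
  60→70: 10 bp
  70→75: 5 bp
  75→76: 1 bp
  76→87: 11 bp
  87→92: 5 bp
  92→106: 14 bp
  106→118: 12 bp
  118→130: 12 bp
  130→145: 15 bp
  145→162: 17 bp
  162→172: 10 bp
  172→174: 2 bp
  174→194: 20 bp
  194→202: 8 bp
  202→7 (wrap): 205-202+7 = 10 bp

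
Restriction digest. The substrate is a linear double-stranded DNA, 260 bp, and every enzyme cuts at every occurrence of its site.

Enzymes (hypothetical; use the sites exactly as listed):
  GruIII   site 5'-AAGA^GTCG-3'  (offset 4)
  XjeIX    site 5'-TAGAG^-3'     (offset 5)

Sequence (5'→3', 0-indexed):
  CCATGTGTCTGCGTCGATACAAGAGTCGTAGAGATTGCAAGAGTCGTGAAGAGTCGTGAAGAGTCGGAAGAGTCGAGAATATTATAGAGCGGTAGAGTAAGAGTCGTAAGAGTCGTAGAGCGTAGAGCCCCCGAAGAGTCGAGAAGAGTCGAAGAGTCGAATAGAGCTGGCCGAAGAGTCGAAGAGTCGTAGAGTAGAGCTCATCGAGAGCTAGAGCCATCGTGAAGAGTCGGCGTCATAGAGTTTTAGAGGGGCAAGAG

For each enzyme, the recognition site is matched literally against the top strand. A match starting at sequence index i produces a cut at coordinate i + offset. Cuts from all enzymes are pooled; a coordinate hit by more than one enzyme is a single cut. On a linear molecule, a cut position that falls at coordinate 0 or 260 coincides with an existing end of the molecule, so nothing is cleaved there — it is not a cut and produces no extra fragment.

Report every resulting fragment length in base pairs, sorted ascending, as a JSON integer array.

[5,5,7,8,8,8,8,9,9,9,9,9,9,9,10,10,10,10,11,11,12,15,17,18,24]

Scan for sites:
  GruIII (AAGAGTCG, off=4): starts [20, 38, 48, 58, 67, 98, 107, 133, 143, 151, 173, 181, 224] → cuts [24, 42, 52, 62, 71, 102, 111, 137, 147, 155, 177, 185, 228]
  XjeIX (TAGAG, off=5): starts [28, 84, 92, 115, 122, 161, 189, 194, 211, 238, 246] → cuts [33, 89, 97, 120, 127, 166, 194, 199, 216, 243, 251]

Pooled cuts: [24, 33, 42, 52, 62, 71, 89, 97, 102, 111, 120, 127, 137, 147, 155, 166, 177, 185, 194, 199, 216, 228, 243, 251]

Fragments:
  [0,24): 24 bp
  [24,33): 9 bp
  [33,42): 9 bp
  [42,52): 10 bp
  [52,62): 10 bp
  [62,71): 9 bp
  [71,89): 18 bp
  [89,97): 8 bp
  [97,102): 5 bp
  [102,111): 9 bp
  [111,120): 9 bp
  [120,127): 7 bp
  [127,137): 10 bp
  [137,147): 10 bp
  [147,155): 8 bp
  [155,166): 11 bp
  [166,177): 11 bp
  [177,185): 8 bp
  [185,194): 9 bp
  [194,199): 5 bp
  [199,216): 17 bp
  [216,228): 12 bp
  [228,243): 15 bp
  [243,251): 8 bp
  [251,260): 9 bp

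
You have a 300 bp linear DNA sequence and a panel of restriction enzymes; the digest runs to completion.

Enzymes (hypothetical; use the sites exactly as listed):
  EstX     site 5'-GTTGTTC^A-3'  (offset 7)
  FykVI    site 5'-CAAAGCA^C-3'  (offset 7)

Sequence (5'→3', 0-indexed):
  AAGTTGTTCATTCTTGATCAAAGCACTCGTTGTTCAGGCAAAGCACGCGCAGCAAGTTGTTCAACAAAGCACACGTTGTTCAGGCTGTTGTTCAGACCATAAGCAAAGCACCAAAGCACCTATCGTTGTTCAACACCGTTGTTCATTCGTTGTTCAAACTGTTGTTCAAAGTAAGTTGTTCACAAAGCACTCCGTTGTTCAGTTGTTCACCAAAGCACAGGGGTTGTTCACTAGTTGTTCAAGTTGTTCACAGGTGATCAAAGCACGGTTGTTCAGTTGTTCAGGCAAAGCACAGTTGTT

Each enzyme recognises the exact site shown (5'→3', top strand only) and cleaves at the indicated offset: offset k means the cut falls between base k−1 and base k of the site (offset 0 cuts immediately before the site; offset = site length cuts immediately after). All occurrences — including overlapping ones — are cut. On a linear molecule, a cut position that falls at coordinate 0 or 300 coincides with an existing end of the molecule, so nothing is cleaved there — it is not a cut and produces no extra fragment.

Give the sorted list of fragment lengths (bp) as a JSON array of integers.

[8,8,8,8,8,9,9,9,9,9,10,10,10,10,11,11,11,12,12,12,13,13,14,16,16,17,17]

Scan for sites:
  EstX GTTGTTCA/7: at [2, 28, 55, 74, 86, 124, 137, 148, 160, 174, 193, 201, 222, 233, 242, 267, 275] ⇒ [9, 35, 62, 81, 93, 131, 144, 155, 167, 181, 200, 208, 229, 240, 249, 274, 282]
  FykVI CAAAGCAC/7: at [18, 38, 64, 103, 111, 182, 210, 258, 285] ⇒ [25, 45, 71, 110, 118, 189, 217, 265, 292]

Pooled cuts: [9, 25, 35, 45, 62, 71, 81, 93, 110, 118, 131, 144, 155, 167, 181, 189, 200, 208, 217, 229, 240, 249, 265, 274, 282, 292]

Fragments:
  [0,9): 9 bp
  [9,25): 16 bp
  [25,35): 10 bp
  [35,45): 10 bp
  [45,62): 17 bp
  [62,71): 9 bp
  [71,81): 10 bp
  [81,93): 12 bp
  [93,110): 17 bp
  [110,118): 8 bp
  [118,131): 13 bp
  [131,144): 13 bp
  [144,155): 11 bp
  [155,167): 12 bp
  [167,181): 14 bp
  [181,189): 8 bp
  [189,200): 11 bp
  [200,208): 8 bp
  [208,217): 9 bp
  [217,229): 12 bp
  [229,240): 11 bp
  [240,249): 9 bp
  [249,265): 16 bp
  [265,274): 9 bp
  [274,282): 8 bp
  [282,292): 10 bp
  [292,300): 8 bp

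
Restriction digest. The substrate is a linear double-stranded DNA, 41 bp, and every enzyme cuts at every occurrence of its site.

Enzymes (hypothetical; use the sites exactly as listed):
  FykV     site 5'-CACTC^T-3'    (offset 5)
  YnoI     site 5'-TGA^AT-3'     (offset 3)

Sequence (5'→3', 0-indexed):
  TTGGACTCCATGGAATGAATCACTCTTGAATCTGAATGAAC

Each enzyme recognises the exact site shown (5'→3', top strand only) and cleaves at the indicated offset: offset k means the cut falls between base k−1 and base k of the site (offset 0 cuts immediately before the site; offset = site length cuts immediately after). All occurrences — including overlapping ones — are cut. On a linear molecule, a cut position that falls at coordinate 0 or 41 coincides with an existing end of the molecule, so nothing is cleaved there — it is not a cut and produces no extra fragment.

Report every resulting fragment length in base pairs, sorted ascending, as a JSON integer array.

Scan for sites:
  FykV (CACTCT, off=5): starts [20] → cuts [25]
  YnoI (TGAAT, off=3): starts [15, 26, 32] → cuts [18, 29, 35]

Pooled cuts: [18, 25, 29, 35]

Fragments:
  [0,18): 18 bp
  [18,25): 7 bp
  [25,29): 4 bp
  [29,35): 6 bp
  [35,41): 6 bp

[4,6,6,7,18]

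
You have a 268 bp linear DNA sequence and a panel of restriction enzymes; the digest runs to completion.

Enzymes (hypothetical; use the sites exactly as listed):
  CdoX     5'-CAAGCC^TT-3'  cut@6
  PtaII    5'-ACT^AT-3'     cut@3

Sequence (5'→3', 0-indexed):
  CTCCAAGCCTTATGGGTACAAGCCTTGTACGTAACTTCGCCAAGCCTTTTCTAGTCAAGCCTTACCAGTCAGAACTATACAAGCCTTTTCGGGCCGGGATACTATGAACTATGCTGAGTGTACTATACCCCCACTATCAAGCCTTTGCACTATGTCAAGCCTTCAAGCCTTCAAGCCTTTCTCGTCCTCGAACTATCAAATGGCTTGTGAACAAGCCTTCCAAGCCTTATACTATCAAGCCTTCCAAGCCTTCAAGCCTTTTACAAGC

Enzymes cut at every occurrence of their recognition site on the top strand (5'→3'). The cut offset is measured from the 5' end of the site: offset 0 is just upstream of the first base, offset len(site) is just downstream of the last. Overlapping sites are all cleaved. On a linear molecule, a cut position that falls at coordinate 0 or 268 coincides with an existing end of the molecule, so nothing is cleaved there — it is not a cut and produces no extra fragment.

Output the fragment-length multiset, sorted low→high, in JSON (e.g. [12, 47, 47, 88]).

[7,7,8,8,8,8,8,8,9,9,9,9,10,10,11,14,15,15,15,17,18,22,23]

Scan for sites:
  CdoX CAAGCCTT/6: at [3, 18, 40, 55, 79, 137, 155, 163, 171, 211, 220, 235, 244, 252] ⇒ [9, 24, 46, 61, 85, 143, 161, 169, 177, 217, 226, 241, 250, 258]
  PtaII ACTAT/3: at [73, 100, 107, 121, 132, 148, 191, 230] ⇒ [76, 103, 110, 124, 135, 151, 194, 233]

All cut coordinates (distinct, sorted): [9, 24, 46, 61, 76, 85, 103, 110, 124, 135, 143, 151, 161, 169, 177, 194, 217, 226, 233, 241, 250, 258]

Fragment lengths:
  [0,9): 9 bp
  [9,24): 15 bp
  [24,46): 22 bp
  [46,61): 15 bp
  [61,76): 15 bp
  [76,85): 9 bp
  [85,103): 18 bp
  [103,110): 7 bp
  [110,124): 14 bp
  [124,135): 11 bp
  [135,143): 8 bp
  [143,151): 8 bp
  [151,161): 10 bp
  [161,169): 8 bp
  [169,177): 8 bp
  [177,194): 17 bp
  [194,217): 23 bp
  [217,226): 9 bp
  [226,233): 7 bp
  [233,241): 8 bp
  [241,250): 9 bp
  [250,258): 8 bp
  [258,268): 10 bp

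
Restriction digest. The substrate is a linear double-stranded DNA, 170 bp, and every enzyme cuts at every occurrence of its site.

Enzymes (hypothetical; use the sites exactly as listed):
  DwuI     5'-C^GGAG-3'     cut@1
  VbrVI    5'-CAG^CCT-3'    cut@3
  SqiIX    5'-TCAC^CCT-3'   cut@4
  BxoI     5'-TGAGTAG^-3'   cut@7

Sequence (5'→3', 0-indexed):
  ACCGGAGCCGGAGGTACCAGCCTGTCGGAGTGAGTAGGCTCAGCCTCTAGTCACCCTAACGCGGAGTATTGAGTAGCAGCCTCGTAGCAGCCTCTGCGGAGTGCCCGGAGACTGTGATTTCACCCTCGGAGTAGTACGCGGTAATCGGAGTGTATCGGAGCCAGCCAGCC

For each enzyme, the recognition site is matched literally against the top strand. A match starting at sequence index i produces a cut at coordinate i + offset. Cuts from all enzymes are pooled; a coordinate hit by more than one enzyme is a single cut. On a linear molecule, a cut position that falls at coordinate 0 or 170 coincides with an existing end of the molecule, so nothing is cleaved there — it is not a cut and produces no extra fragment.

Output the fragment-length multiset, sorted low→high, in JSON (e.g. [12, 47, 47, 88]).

[3,3,4,6,6,6,7,8,9,10,11,11,11,11,14,14,17,19]

Per-enzyme occurrences:
  DwuI (CGGAG, off=1): starts [2, 8, 25, 61, 96, 105, 126, 145, 155] → cuts [3, 9, 26, 62, 97, 106, 127, 146, 156]
  VbrVI (CAGCCT, off=3): starts [17, 40, 76, 87] → cuts [20, 43, 79, 90]
  SqiIX (TCACCCT, off=4): starts [50, 119] → cuts [54, 123]
  BxoI (TGAGTAG, off=7): starts [30, 69] → cuts [37, 76]

All cut coordinates (distinct, sorted): [3, 9, 20, 26, 37, 43, 54, 62, 76, 79, 90, 97, 106, 123, 127, 146, 156]

Fragment lengths:
  [0,3): 3 bp
  [3,9): 6 bp
  [9,20): 11 bp
  [20,26): 6 bp
  [26,37): 11 bp
  [37,43): 6 bp
  [43,54): 11 bp
  [54,62): 8 bp
  [62,76): 14 bp
  [76,79): 3 bp
  [79,90): 11 bp
  [90,97): 7 bp
  [97,106): 9 bp
  [106,123): 17 bp
  [123,127): 4 bp
  [127,146): 19 bp
  [146,156): 10 bp
  [156,170): 14 bp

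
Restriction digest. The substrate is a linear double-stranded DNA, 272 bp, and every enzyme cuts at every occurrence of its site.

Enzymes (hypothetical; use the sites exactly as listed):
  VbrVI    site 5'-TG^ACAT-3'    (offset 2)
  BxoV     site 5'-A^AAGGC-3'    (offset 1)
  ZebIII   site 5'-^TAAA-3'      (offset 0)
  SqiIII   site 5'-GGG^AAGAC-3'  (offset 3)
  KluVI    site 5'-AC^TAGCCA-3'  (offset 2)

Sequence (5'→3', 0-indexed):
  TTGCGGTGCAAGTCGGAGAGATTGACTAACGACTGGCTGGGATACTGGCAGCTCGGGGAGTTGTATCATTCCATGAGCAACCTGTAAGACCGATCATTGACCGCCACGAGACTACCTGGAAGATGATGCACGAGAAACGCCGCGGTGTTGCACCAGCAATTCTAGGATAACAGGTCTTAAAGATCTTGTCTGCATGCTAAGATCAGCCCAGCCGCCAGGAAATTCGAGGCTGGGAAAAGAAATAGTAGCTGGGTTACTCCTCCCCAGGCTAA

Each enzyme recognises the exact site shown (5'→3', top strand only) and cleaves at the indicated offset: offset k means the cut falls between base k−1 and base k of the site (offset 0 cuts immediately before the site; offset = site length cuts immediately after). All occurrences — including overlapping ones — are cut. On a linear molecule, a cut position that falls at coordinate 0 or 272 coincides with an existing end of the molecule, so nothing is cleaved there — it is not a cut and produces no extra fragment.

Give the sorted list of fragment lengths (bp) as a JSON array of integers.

[95,177]

Site scan:
  VbrVI (TGACAT, off=2): no sites
  BxoV (AAAGGC, off=1): no sites
  ZebIII (TAAA, off=0): starts [177] → cuts [177]
  SqiIII (GGGAAGAC, off=3): no sites
  KluVI (ACTAGCCA, off=2): no sites

All cut coordinates (distinct, sorted): [177]

Fragments:
  [0,177): 177 bp
  [177,272): 95 bp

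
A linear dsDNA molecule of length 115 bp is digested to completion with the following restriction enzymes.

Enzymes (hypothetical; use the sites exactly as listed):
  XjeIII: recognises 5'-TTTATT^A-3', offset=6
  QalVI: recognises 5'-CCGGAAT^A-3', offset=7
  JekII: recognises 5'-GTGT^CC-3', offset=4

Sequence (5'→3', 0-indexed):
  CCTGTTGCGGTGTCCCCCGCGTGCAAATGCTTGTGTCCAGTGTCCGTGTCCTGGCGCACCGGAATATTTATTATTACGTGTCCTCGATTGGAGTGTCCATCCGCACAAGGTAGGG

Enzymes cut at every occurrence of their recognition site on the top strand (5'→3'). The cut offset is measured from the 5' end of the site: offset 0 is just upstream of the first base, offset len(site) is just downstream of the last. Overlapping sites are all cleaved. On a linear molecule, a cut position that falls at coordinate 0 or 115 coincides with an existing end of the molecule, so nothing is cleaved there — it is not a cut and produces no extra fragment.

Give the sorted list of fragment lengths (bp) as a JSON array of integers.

[6,7,7,9,13,15,16,19,23]

Per-enzyme occurrences:
  XjeIII (TTTATTA, off=6): starts [66] → cuts [72]
  QalVI (CCGGAATA, off=7): starts [58] → cuts [65]
  JekII (GTGTCC, off=4): starts [9, 32, 39, 45, 77, 92] → cuts [13, 36, 43, 49, 81, 96]

Pooled cuts: [13, 36, 43, 49, 65, 72, 81, 96]

Fragments:
  [0,13): 13 bp
  [13,36): 23 bp
  [36,43): 7 bp
  [43,49): 6 bp
  [49,65): 16 bp
  [65,72): 7 bp
  [72,81): 9 bp
  [81,96): 15 bp
  [96,115): 19 bp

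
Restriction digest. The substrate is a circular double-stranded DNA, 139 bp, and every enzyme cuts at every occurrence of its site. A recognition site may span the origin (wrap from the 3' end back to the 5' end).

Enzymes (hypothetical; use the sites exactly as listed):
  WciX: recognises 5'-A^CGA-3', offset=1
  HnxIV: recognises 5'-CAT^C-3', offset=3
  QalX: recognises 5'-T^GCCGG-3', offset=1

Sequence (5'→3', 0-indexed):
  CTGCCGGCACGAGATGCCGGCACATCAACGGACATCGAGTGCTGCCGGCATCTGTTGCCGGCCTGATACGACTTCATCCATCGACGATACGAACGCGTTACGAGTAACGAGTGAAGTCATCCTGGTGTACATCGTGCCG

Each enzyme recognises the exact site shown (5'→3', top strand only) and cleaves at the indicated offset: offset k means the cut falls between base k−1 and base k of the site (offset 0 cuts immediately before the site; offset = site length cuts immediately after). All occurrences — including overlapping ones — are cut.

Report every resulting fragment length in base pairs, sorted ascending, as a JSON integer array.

[3,4,5,5,6,7,7,8,8,9,9,10,10,11,12,12,13]

Site scan:
  WciX (ACGA, off=1): starts [8, 67, 83, 88, 99, 106] → cuts [9, 68, 84, 89, 100, 107]
  HnxIV (CATC, off=3): starts [22, 32, 48, 74, 78, 117, 129] → cuts [25, 35, 51, 77, 81, 120, 132]
  QalX (TGCCGG, off=1): starts [1, 14, 42, 55] → cuts [2, 15, 43, 56]

Pooled cuts: [2, 9, 15, 25, 35, 43, 51, 56, 68, 77, 81, 84, 89, 100, 107, 120, 132]

Fragments:
  2→9: 7 bp
  9→15: 6 bp
  15→25: 10 bp
  25→35: 10 bp
  35→43: 8 bp
  43→51: 8 bp
  51→56: 5 bp
  56→68: 12 bp
  68→77: 9 bp
  77→81: 4 bp
  81→84: 3 bp
  84→89: 5 bp
  89→100: 11 bp
  100→107: 7 bp
  107→120: 13 bp
  120→132: 12 bp
  132→2 (wrap): 139-132+2 = 9 bp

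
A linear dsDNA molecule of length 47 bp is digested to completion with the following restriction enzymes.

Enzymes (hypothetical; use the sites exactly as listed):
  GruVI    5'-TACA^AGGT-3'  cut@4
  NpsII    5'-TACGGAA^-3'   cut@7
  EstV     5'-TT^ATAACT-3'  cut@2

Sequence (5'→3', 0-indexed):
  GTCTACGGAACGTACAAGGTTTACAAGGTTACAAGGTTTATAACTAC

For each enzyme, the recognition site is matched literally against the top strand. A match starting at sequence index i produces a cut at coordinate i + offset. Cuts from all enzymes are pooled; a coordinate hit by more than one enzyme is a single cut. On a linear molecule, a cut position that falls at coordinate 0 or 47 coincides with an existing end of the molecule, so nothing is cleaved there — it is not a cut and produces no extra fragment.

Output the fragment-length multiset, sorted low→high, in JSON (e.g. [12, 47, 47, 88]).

[6,6,8,8,9,10]

Scan for sites:
  GruVI TACAAGGT/4: at [12, 21, 29] ⇒ [16, 25, 33]
  NpsII TACGGAA/7: at [3] ⇒ [10]
  EstV TTATAACT/2: at [37] ⇒ [39]

All cut coordinates (distinct, sorted): [10, 16, 25, 33, 39]

Fragment lengths:
  [0,10): 10 bp
  [10,16): 6 bp
  [16,25): 9 bp
  [25,33): 8 bp
  [33,39): 6 bp
  [39,47): 8 bp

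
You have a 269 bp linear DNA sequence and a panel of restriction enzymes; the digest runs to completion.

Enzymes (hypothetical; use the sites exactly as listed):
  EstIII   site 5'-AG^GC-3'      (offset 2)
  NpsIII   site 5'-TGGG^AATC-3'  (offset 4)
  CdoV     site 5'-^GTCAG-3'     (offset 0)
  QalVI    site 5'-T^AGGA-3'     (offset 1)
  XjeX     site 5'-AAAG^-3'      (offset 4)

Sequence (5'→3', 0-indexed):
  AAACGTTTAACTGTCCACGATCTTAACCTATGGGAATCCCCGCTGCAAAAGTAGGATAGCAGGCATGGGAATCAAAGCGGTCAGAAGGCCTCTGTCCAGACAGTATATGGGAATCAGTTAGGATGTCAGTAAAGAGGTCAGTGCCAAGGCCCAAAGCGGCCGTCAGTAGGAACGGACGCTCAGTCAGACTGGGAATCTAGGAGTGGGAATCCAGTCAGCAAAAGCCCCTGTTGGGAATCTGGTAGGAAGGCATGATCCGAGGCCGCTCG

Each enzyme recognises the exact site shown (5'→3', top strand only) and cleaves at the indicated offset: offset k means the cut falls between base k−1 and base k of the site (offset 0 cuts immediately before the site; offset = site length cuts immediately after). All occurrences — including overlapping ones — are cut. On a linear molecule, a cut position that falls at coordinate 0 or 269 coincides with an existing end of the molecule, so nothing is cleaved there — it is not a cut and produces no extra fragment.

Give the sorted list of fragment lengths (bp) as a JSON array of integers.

Scan for sites:
  EstIII AGGC/2: at [60, 85, 146, 247, 259] ⇒ [62, 87, 148, 249, 261]
  NpsIII TGGGAATC/4: at [30, 65, 107, 189, 203, 231] ⇒ [34, 69, 111, 193, 207, 235]
  CdoV GTCAG/0: at [79, 124, 136, 161, 182, 213] ⇒ [79, 124, 136, 161, 182, 213]
  QalVI TAGGA/1: at [51, 118, 166, 197, 242] ⇒ [52, 119, 167, 198, 243]
  XjeX AAAG/4: at [47, 73, 130, 152, 220] ⇒ [51, 77, 134, 156, 224]

Pooled cuts: [34, 51, 52, 62, 69, 77, 79, 87, 111, 119, 124, 134, 136, 148, 156, 161, 167, 182, 193, 198, 207, 213, 224, 235, 243, 249, 261]

Fragment lengths:
  [0,34): 34 bp
  [34,51): 17 bp
  [51,52): 1 bp
  [52,62): 10 bp
  [62,69): 7 bp
  [69,77): 8 bp
  [77,79): 2 bp
  [79,87): 8 bp
  [87,111): 24 bp
  [111,119): 8 bp
  [119,124): 5 bp
  [124,134): 10 bp
  [134,136): 2 bp
  [136,148): 12 bp
  [148,156): 8 bp
  [156,161): 5 bp
  [161,167): 6 bp
  [167,182): 15 bp
  [182,193): 11 bp
  [193,198): 5 bp
  [198,207): 9 bp
  [207,213): 6 bp
  [213,224): 11 bp
  [224,235): 11 bp
  [235,243): 8 bp
  [243,249): 6 bp
  [249,261): 12 bp
  [261,269): 8 bp

[1,2,2,5,5,5,6,6,6,7,8,8,8,8,8,8,9,10,10,11,11,11,12,12,15,17,24,34]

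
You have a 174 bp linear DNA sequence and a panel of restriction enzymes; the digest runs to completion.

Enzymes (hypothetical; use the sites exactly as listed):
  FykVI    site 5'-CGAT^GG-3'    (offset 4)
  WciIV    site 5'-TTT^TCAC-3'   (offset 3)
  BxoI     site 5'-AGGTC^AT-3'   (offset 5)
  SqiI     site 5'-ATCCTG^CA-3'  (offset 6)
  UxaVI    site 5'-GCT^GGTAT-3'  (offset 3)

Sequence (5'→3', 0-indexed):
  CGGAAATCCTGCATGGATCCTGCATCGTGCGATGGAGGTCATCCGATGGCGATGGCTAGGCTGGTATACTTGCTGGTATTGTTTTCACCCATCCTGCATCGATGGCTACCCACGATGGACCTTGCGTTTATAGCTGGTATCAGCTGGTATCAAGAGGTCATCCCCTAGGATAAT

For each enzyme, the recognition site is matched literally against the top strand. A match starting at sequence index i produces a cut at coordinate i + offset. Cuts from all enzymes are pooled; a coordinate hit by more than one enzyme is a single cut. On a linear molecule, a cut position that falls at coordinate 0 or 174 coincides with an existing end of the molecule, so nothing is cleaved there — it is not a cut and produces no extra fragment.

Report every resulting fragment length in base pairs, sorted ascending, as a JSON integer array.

Per-enzyme occurrences:
  FykVI CGATGG/4: at [29, 43, 49, 99, 112] ⇒ [33, 47, 53, 103, 116]
  WciIV TTTTCAC/3: at [81] ⇒ [84]
  BxoI AGGTCAT/5: at [35, 154] ⇒ [40, 159]
  SqiI ATCCTGCA/6: at [5, 16, 90] ⇒ [11, 22, 96]
  UxaVI GCTGGTAT/3: at [59, 71, 132, 142] ⇒ [62, 74, 135, 145]

Pooled cuts: [11, 22, 33, 40, 47, 53, 62, 74, 84, 96, 103, 116, 135, 145, 159]

Fragments:
  [0,11): 11 bp
  [11,22): 11 bp
  [22,33): 11 bp
  [33,40): 7 bp
  [40,47): 7 bp
  [47,53): 6 bp
  [53,62): 9 bp
  [62,74): 12 bp
  [74,84): 10 bp
  [84,96): 12 bp
  [96,103): 7 bp
  [103,116): 13 bp
  [116,135): 19 bp
  [135,145): 10 bp
  [145,159): 14 bp
  [159,174): 15 bp

[6,7,7,7,9,10,10,11,11,11,12,12,13,14,15,19]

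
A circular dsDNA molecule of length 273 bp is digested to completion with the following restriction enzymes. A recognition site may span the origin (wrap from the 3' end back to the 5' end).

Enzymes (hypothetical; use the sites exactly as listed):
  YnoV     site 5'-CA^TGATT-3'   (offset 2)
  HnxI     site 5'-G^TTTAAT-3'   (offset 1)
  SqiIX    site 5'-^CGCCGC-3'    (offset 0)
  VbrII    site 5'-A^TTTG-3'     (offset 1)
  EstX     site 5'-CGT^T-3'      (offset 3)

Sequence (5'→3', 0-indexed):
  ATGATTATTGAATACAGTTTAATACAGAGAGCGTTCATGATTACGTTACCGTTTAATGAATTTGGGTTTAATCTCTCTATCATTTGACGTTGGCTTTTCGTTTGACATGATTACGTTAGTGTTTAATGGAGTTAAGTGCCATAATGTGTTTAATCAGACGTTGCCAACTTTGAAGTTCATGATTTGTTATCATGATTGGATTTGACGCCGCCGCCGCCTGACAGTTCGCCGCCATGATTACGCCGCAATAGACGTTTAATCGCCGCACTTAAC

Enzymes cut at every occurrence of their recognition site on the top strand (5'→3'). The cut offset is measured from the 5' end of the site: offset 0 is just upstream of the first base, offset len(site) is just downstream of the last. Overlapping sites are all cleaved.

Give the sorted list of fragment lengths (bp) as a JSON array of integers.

Site scan:
  YnoV CATGATT/2: at [35, 105, 177, 190, 232, 272] ⇒ [1, 37, 107, 179, 192, 234]
  HnxI GTTTAAT/1: at [16, 50, 65, 120, 147, 253] ⇒ [17, 51, 66, 121, 148, 254]
  SqiIX CGCCGC/0: at [205, 208, 211, 226, 240, 260] ⇒ [205, 208, 211, 226, 240, 260]
  VbrII ATTTG/1: at [59, 81, 181, 199] ⇒ [60, 82, 182, 200]
  EstX CGTT/3: at [31, 43, 49, 87, 98, 113, 158, 252] ⇒ [34, 46, 52, 90, 101, 116, 161, 255]

All cut coordinates (distinct, sorted): [1, 17, 34, 37, 46, 51, 52, 60, 66, 82, 90, 101, 107, 116, 121, 148, 161, 179, 182, 192, 200, 205, 208, 211, 226, 234, 240, 254, 255, 260]

Fragments:
  1→17: 16 bp
  17→34: 17 bp
  34→37: 3 bp
  37→46: 9 bp
  46→51: 5 bp
  51→52: 1 bp
  52→60: 8 bp
  60→66: 6 bp
  66→82: 16 bp
  82→90: 8 bp
  90→101: 11 bp
  101→107: 6 bp
  107→116: 9 bp
  116→121: 5 bp
  121→148: 27 bp
  148→161: 13 bp
  161→179: 18 bp
  179→182: 3 bp
  182→192: 10 bp
  192→200: 8 bp
  200→205: 5 bp
  205→208: 3 bp
  208→211: 3 bp
  211→226: 15 bp
  226→234: 8 bp
  234→240: 6 bp
  240→254: 14 bp
  254→255: 1 bp
  255→260: 5 bp
  260→1 (wrap): 273-260+1 = 14 bp

[1,1,3,3,3,3,5,5,5,5,6,6,6,8,8,8,8,9,9,10,11,13,14,14,15,16,16,17,18,27]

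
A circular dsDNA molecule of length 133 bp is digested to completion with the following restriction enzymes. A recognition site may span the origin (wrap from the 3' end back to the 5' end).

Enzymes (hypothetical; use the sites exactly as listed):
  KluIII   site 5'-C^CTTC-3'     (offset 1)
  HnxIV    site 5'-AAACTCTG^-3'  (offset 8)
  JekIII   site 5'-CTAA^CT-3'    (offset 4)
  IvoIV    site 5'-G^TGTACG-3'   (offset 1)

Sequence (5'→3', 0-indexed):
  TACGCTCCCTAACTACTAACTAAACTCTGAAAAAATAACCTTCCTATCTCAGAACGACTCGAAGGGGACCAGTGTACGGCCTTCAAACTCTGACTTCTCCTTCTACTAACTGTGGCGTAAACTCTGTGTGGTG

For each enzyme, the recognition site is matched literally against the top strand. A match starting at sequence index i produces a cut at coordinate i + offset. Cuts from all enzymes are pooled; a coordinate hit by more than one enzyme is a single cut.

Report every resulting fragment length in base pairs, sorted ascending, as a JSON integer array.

[5,7,7,8,10,10,10,12,14,17,33]

Per-enzyme occurrences:
  KluIII (CCTTC, off=1): starts [38, 79, 98] → cuts [39, 80, 99]
  HnxIV (AAACTCTG, off=8): starts [21, 84, 118] → cuts [29, 92, 126]
  JekIII (CTAACT, off=4): starts [8, 15, 105] → cuts [12, 19, 109]
  IvoIV (GTGTACG, off=1): starts [71, 130] → cuts [72, 131]

Pooled cuts: [12, 19, 29, 39, 72, 80, 92, 99, 109, 126, 131]

Fragment lengths:
  12→19: 7 bp
  19→29: 10 bp
  29→39: 10 bp
  39→72: 33 bp
  72→80: 8 bp
  80→92: 12 bp
  92→99: 7 bp
  99→109: 10 bp
  109→126: 17 bp
  126→131: 5 bp
  131→12 (wrap): 133-131+12 = 14 bp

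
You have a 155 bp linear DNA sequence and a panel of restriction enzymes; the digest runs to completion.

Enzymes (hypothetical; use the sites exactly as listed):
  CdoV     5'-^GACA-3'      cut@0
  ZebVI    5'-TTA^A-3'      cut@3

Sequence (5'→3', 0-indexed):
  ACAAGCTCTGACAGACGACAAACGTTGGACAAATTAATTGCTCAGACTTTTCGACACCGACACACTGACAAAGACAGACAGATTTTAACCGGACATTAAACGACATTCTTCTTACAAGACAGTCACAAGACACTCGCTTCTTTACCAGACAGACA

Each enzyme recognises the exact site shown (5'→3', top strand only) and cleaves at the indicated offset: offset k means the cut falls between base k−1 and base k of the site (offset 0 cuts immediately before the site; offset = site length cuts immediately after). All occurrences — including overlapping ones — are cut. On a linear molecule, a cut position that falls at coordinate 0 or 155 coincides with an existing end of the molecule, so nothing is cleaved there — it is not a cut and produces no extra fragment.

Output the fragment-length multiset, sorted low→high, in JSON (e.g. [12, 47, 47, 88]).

[3,4,4,4,4,6,6,7,7,8,9,9,11,11,11,16,16,19]

Site scan:
  CdoV (GACA, off=0): starts [9, 16, 27, 52, 58, 66, 72, 76, 91, 101, 117, 128, 147, 151] → cuts [9, 16, 27, 52, 58, 66, 72, 76, 91, 101, 117, 128, 147, 151]
  ZebVI (TTAA, off=3): starts [33, 84, 95] → cuts [36, 87, 98]

Pooled cuts: [9, 16, 27, 36, 52, 58, 66, 72, 76, 87, 91, 98, 101, 117, 128, 147, 151]

Fragment lengths:
  [0,9): 9 bp
  [9,16): 7 bp
  [16,27): 11 bp
  [27,36): 9 bp
  [36,52): 16 bp
  [52,58): 6 bp
  [58,66): 8 bp
  [66,72): 6 bp
  [72,76): 4 bp
  [76,87): 11 bp
  [87,91): 4 bp
  [91,98): 7 bp
  [98,101): 3 bp
  [101,117): 16 bp
  [117,128): 11 bp
  [128,147): 19 bp
  [147,151): 4 bp
  [151,155): 4 bp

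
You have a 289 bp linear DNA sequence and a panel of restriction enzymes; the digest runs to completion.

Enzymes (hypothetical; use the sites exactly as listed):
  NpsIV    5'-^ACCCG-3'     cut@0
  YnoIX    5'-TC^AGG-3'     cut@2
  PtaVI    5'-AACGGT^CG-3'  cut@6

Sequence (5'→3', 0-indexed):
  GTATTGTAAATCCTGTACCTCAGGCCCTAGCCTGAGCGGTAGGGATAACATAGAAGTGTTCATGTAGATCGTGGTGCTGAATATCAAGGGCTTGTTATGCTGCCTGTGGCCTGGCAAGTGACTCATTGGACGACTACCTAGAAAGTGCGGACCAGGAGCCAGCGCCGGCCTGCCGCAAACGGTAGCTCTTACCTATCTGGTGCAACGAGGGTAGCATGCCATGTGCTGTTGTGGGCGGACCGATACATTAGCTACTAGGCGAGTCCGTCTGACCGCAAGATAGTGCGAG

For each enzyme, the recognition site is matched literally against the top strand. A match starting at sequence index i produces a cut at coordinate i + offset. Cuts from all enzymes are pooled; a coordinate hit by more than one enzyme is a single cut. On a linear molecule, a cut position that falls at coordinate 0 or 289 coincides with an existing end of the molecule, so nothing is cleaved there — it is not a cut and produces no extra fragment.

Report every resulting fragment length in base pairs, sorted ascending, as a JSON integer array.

[21,268]

Site scan:
  NpsIV (ACCCG, off=0): no sites
  YnoIX TCAGG/2: at [19] ⇒ [21]
  PtaVI (AACGGTCG, off=6): no sites

All cut coordinates (distinct, sorted): [21]

Fragments:
  [0,21): 21 bp
  [21,289): 268 bp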